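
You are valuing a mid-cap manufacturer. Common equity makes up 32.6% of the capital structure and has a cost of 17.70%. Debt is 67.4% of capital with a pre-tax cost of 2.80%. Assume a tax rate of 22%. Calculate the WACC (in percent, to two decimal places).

After-tax cost of debt = 2.8% × (1 − 22%) = 2.1840%.
WACC = 0.326 × 17.7000% + 0.674 × 2.1840% = 7.2422%.

7.24%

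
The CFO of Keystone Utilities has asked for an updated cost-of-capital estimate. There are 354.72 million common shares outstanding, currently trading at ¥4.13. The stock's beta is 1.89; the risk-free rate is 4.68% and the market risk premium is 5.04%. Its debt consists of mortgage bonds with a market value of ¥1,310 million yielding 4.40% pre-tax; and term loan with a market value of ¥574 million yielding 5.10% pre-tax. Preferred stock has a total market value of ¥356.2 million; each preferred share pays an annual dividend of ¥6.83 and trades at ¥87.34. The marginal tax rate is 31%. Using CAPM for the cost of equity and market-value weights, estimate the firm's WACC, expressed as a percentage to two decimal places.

7.99%

Cost of equity via CAPM: Re = 4.68% + 1.89 × 5.04% = 14.2056%.
Cost of preferred: Rp = 6.83 / 87.34 = 7.8200%.
Market value of equity E = 4.13 × 354.72m = 1464.9936m.
Total capital V = 1464.9936 + 356.2 + 1310 + 574 = 3705.1936.
Equity: weight = 1464.9936/3705.1936 = 0.3954; cost = 14.2056%.
Preferred: weight = 356.2/3705.1936 = 0.0961; cost = 7.82%.
Mortgage bonds: weight = 1310/3705.1936 = 0.3536; after-tax cost = 4.4% × (1 − 31%) = 3.0360%.
Term loan: weight = 574/3705.1936 = 0.1549; after-tax cost = 5.1% × (1 − 31%) = 3.5190%.
WACC = 0.3954 × 14.2056% + 0.0961 × 7.8200% + 0.3536 × 3.0360% + 0.1549 × 3.5190% = 7.9871%.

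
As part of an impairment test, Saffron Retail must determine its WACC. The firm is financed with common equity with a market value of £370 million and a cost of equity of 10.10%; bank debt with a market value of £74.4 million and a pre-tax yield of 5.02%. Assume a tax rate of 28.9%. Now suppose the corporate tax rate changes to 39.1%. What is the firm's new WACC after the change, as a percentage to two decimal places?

8.92%

After the change:
Total capital V = 370 + 74.4 = 444.4.
Equity: weight = 370/444.4 = 0.8326; cost = 10.1%.
Bank debt: weight = 74.4/444.4 = 0.1674; after-tax cost = 5.02% × (1 − 39.1%) = 3.0572%.
WACC = 0.8326 × 10.1000% + 0.1674 × 3.0572% = 8.9209%.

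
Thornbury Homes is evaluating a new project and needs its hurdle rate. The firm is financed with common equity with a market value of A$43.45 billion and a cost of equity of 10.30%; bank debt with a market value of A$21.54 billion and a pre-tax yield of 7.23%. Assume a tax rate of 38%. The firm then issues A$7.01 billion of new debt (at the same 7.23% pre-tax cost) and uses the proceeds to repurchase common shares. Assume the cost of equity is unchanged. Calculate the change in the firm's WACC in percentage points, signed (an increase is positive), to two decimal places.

-0.63 pp

Current WACC:
Total capital V = 43.45 + 21.54 = 64.99.
Equity: weight = 43.45/64.99 = 0.6686; cost = 10.3%.
Bank debt: weight = 21.54/64.99 = 0.3314; after-tax cost = 7.23% × (1 − 38%) = 4.4826%.
WACC = 0.6686 × 10.3000% + 0.3314 × 4.4826% = 8.3719%.
After the change:
Total capital V = 36.44 + 28.55 = 64.99.
Equity: weight = 36.44/64.99 = 0.5607; cost = 10.3%.
Bank debt: weight = 28.55/64.99 = 0.4393; after-tax cost = 7.23% × (1 − 38%) = 4.4826%.
WACC = 0.5607 × 10.3000% + 0.4393 × 4.4826% = 7.7444%.
Change in WACC = 7.7444% − 8.3719% = -0.6275 pp.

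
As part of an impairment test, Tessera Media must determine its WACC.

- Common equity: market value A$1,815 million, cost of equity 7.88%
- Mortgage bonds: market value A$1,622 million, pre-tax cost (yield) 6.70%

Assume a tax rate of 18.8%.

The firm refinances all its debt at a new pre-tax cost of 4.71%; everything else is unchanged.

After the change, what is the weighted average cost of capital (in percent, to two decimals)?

5.97%

After the change:
Total capital V = 1815 + 1622 = 3437.
Equity: weight = 1815/3437 = 0.5281; cost = 7.88%.
Mortgage bonds: weight = 1622/3437 = 0.4719; after-tax cost = 4.71% × (1 − 18.8%) = 3.8245%.
WACC = 0.5281 × 7.8800% + 0.4719 × 3.8245% = 5.9661%.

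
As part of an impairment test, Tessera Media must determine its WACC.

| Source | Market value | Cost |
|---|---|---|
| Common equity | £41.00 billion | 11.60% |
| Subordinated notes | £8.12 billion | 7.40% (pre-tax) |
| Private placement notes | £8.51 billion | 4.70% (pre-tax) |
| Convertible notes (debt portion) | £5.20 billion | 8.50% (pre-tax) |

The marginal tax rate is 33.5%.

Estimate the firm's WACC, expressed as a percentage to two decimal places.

Total capital V = 41 + 8.12 + 8.51 + 5.2 = 62.83.
Equity: weight = 41/62.83 = 0.6526; cost = 11.6%.
Subordinated notes: weight = 8.12/62.83 = 0.1292; after-tax cost = 7.4% × (1 − 33.5%) = 4.9210%.
Private placement notes: weight = 8.51/62.83 = 0.1354; after-tax cost = 4.7% × (1 − 33.5%) = 3.1255%.
Convertible notes (debt portion): weight = 5.2/62.83 = 0.0828; after-tax cost = 8.5% × (1 − 33.5%) = 5.6525%.
WACC = 0.6526 × 11.6000% + 0.1292 × 4.9210% + 0.1354 × 3.1255% + 0.0828 × 5.6525% = 9.0968%.

9.10%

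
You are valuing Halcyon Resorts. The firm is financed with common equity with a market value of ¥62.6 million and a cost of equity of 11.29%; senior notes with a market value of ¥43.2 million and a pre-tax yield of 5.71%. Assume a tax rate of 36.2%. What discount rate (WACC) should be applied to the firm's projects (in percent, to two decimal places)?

Total capital V = 62.6 + 43.2 = 105.8.
Equity: weight = 62.6/105.8 = 0.5917; cost = 11.29%.
Senior notes: weight = 43.2/105.8 = 0.4083; after-tax cost = 5.71% × (1 − 36.2%) = 3.6430%.
WACC = 0.5917 × 11.2900% + 0.4083 × 3.6430% = 8.1676%.

8.17%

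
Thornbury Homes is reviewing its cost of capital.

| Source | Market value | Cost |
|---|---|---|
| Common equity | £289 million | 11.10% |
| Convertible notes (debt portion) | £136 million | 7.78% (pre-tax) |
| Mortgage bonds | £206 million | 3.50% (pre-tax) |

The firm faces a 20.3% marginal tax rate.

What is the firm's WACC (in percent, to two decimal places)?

Total capital V = 289 + 136 + 206 = 631.
Equity: weight = 289/631 = 0.4580; cost = 11.1%.
Convertible notes (debt portion): weight = 136/631 = 0.2155; after-tax cost = 7.78% × (1 − 20.3%) = 6.2007%.
Mortgage bonds: weight = 206/631 = 0.3265; after-tax cost = 3.5% × (1 − 20.3%) = 2.7895%.
WACC = 0.4580 × 11.1000% + 0.2155 × 6.2007% + 0.3265 × 2.7895% = 7.3309%.

7.33%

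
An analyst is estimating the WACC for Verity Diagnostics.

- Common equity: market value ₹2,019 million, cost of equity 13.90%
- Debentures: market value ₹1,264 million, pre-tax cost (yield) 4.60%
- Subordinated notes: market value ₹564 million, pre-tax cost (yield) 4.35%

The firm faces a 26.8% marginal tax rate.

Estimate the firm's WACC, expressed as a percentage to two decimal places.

Total capital V = 2019 + 1264 + 564 = 3847.
Equity: weight = 2019/3847 = 0.5248; cost = 13.9%.
Debentures: weight = 1264/3847 = 0.3286; after-tax cost = 4.6% × (1 − 26.8%) = 3.3672%.
Subordinated notes: weight = 564/3847 = 0.1466; after-tax cost = 4.35% × (1 − 26.8%) = 3.1842%.
WACC = 0.5248 × 13.9000% + 0.3286 × 3.3672% + 0.1466 × 3.1842% = 8.8682%.

8.87%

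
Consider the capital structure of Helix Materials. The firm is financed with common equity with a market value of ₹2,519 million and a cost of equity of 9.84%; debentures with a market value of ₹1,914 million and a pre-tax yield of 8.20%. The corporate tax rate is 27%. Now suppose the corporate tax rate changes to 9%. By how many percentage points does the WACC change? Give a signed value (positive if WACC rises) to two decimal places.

+0.64 pp

Current WACC:
Total capital V = 2519 + 1914 = 4433.
Equity: weight = 2519/4433 = 0.5682; cost = 9.84%.
Debentures: weight = 1914/4433 = 0.4318; after-tax cost = 8.2% × (1 − 27%) = 5.9860%.
WACC = 0.5682 × 9.8400% + 0.4318 × 5.9860% = 8.1760%.
After the change:
Total capital V = 2519 + 1914 = 4433.
Equity: weight = 2519/4433 = 0.5682; cost = 9.84%.
Debentures: weight = 1914/4433 = 0.4318; after-tax cost = 8.2% × (1 − 9%) = 7.4620%.
WACC = 0.5682 × 9.8400% + 0.4318 × 7.4620% = 8.8133%.
Change in WACC = 8.8133% − 8.1760% = 0.6373 pp.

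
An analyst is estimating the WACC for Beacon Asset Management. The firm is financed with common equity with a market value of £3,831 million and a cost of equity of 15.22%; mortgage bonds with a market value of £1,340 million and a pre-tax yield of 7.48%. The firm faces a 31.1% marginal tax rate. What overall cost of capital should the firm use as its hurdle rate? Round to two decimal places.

12.61%

Total capital V = 3831 + 1340 = 5171.
Equity: weight = 3831/5171 = 0.7409; cost = 15.22%.
Mortgage bonds: weight = 1340/5171 = 0.2591; after-tax cost = 7.48% × (1 − 31.1%) = 5.1537%.
WACC = 0.7409 × 15.2200% + 0.2591 × 5.1537% = 12.6114%.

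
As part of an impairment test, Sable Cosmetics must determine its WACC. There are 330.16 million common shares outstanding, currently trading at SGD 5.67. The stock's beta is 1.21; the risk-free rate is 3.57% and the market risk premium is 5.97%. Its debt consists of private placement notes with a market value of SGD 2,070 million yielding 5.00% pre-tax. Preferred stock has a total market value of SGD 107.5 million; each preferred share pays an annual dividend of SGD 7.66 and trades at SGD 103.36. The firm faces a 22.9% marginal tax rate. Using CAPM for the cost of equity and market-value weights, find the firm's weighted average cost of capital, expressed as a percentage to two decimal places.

7.16%

Cost of equity via CAPM: Re = 3.57% + 1.21 × 5.97% = 10.7937%.
Cost of preferred: Rp = 7.66 / 103.36 = 7.4110%.
Market value of equity E = 5.67 × 330.16m = 1872.0072m.
Total capital V = 1872.0072 + 107.5 + 2070 = 4049.5072.
Equity: weight = 1872.0072/4049.5072 = 0.4623; cost = 10.7937%.
Preferred: weight = 107.5/4049.5072 = 0.0265; cost = 7.411%.
Private placement notes: weight = 2070/4049.5072 = 0.5112; after-tax cost = 5% × (1 − 22.9%) = 3.8550%.
WACC = 0.4623 × 10.7937% + 0.0265 × 7.4110% + 0.5112 × 3.8550% = 7.1570%.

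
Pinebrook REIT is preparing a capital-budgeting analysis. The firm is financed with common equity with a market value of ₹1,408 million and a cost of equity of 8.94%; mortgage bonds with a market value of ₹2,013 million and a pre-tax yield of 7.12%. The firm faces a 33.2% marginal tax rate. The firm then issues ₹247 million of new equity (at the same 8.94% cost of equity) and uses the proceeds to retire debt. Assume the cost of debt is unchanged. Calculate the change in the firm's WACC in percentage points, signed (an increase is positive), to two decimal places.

Current WACC:
Total capital V = 1408 + 2013 = 3421.
Equity: weight = 1408/3421 = 0.4116; cost = 8.94%.
Mortgage bonds: weight = 2013/3421 = 0.5884; after-tax cost = 7.12% × (1 − 33.2%) = 4.7562%.
WACC = 0.4116 × 8.9400% + 0.5884 × 4.7562% = 6.4781%.
After the change:
Total capital V = 1655 + 1766 = 3421.
Equity: weight = 1655/3421 = 0.4838; cost = 8.94%.
Mortgage bonds: weight = 1766/3421 = 0.5162; after-tax cost = 7.12% × (1 − 33.2%) = 4.7562%.
WACC = 0.4838 × 8.9400% + 0.5162 × 4.7562% = 6.7802%.
Change in WACC = 6.7802% − 6.4781% = 0.3021 pp.

+0.30 pp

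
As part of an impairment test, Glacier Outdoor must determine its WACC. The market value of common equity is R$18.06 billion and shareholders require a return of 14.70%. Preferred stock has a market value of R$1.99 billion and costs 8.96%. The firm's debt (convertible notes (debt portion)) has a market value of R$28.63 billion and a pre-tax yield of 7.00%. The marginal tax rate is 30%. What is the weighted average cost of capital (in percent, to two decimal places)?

Total capital V = 18.06 + 1.99 + 28.63 = 48.68.
Equity: weight = 18.06/48.68 = 0.3710; cost = 14.7%.
Preferred: weight = 1.99/48.68 = 0.0409; cost = 8.96%.
Convertible notes (debt portion): weight = 28.63/48.68 = 0.5881; after-tax cost = 7% × (1 − 30%) = 4.9000%.
WACC = 0.3710 × 14.7000% + 0.0409 × 8.9600% + 0.5881 × 4.9000% = 8.7017%.

8.70%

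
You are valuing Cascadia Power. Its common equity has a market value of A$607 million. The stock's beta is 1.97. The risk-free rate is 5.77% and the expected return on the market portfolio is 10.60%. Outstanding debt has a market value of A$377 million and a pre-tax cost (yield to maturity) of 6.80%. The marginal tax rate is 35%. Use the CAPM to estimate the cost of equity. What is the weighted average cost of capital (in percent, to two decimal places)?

Market risk premium = 10.6% − 5.77% = 4.83%.
Cost of equity via CAPM: Re = 5.77% + 1.97 × 4.83% = 15.2851%.
Total capital V = 607 + 377 = 984.
Equity: weight = 607/984 = 0.6169; cost = 15.2851%.
Debt: weight = 377/984 = 0.3831; after-tax cost = 6.8% × (1 − 35%) = 4.4200%.
WACC = 0.6169 × 15.2851% + 0.3831 × 4.4200% = 11.1224%.

11.12%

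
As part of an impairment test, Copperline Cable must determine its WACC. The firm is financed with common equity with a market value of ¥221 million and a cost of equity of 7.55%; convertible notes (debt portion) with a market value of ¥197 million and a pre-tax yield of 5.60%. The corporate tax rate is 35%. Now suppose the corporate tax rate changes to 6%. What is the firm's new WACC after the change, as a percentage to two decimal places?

6.47%

After the change:
Total capital V = 221 + 197 = 418.
Equity: weight = 221/418 = 0.5287; cost = 7.55%.
Convertible notes (debt portion): weight = 197/418 = 0.4713; after-tax cost = 5.6% × (1 − 6%) = 5.2640%.
WACC = 0.5287 × 7.5500% + 0.4713 × 5.2640% = 6.4726%.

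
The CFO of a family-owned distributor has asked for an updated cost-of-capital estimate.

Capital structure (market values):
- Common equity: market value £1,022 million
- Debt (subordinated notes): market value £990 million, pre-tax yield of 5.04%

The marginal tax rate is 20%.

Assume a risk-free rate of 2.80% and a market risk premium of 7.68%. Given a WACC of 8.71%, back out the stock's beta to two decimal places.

1.36

Total capital V = 1022 + 990 = 2012.
Equity weight = 1022/2012 = 0.5080.
Subordinated notes weight = 990/2012 = 0.4920.
Debt contribution = 0.4920 × 5.04% × (1 − 20%) = 1.9839%.
Required equity contribution = 8.71% − 1.9839% = 6.7261%  ⇒  Re = 13.2415%.
CAPM: 13.2415% = 2.8% + β × 7.68%  ⇒  β = 1.3596.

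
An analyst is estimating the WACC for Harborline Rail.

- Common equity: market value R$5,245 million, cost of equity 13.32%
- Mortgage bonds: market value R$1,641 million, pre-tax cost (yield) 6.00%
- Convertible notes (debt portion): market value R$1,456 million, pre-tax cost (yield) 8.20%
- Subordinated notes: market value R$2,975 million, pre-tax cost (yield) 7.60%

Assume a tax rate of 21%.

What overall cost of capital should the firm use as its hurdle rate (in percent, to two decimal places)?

Total capital V = 5245 + 1641 + 1456 + 2975 = 11317.
Equity: weight = 5245/11317 = 0.4635; cost = 13.32%.
Mortgage bonds: weight = 1641/11317 = 0.1450; after-tax cost = 6% × (1 − 21%) = 4.7400%.
Convertible notes (debt portion): weight = 1456/11317 = 0.1287; after-tax cost = 8.2% × (1 − 21%) = 6.4780%.
Subordinated notes: weight = 2975/11317 = 0.2629; after-tax cost = 7.6% × (1 − 21%) = 6.0040%.
WACC = 0.4635 × 13.3200% + 0.1450 × 4.7400% + 0.1287 × 6.4780% + 0.2629 × 6.0040% = 9.2724%.

9.27%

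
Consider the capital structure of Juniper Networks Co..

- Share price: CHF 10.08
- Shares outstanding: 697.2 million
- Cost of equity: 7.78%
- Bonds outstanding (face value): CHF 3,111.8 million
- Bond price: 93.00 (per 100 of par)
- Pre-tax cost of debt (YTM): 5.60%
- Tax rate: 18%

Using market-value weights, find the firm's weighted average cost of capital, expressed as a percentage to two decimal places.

6.85%

Market value of equity E = 10.08 × 697.2m = 7027.776m. Market value of debt D = 3111.8m × 93.0/100 = 2893.974m.
Total capital V = 7027.776 + 2893.974 = 9921.75.
Equity: weight = 7027.776/9921.75 = 0.7083; cost = 7.78%.
Bonds outstanding: weight = 2893.974/9921.75 = 0.2917; after-tax cost = 5.6% × (1 − 18%) = 4.5920%.
WACC = 0.7083 × 7.7800% + 0.2917 × 4.5920% = 6.8501%.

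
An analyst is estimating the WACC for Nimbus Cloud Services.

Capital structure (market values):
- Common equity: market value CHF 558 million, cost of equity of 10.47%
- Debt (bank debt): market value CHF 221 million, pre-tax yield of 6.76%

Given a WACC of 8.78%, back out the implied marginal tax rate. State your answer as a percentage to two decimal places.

Total capital V = 558 + 221 = 779.
Equity weight = 558/779 = 0.7163.
Bank debt weight = 221/779 = 0.2837.
Equity contribution = 0.7163 × 10.47% = 7.4997%.
Debt contribution must be 8.78% − 7.4997% = 1.2803%.
0.2837 × 6.76% × (1 − T) = 1.2803%  ⇒  (1 − T) = 0.6676.
T = 33.2405%.

33.24%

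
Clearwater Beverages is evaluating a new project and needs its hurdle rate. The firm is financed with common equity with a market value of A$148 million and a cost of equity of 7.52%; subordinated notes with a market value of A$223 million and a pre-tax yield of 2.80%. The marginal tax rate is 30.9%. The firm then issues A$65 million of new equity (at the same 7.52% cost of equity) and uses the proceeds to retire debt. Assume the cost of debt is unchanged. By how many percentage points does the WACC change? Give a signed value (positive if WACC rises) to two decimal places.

+0.98 pp

Current WACC:
Total capital V = 148 + 223 = 371.
Equity: weight = 148/371 = 0.3989; cost = 7.52%.
Subordinated notes: weight = 223/371 = 0.6011; after-tax cost = 2.8% × (1 − 30.9%) = 1.9348%.
WACC = 0.3989 × 7.5200% + 0.6011 × 1.9348% = 4.1629%.
After the change:
Total capital V = 213 + 158 = 371.
Equity: weight = 213/371 = 0.5741; cost = 7.52%.
Subordinated notes: weight = 158/371 = 0.4259; after-tax cost = 2.8% × (1 − 30.9%) = 1.9348%.
WACC = 0.5741 × 7.5200% + 0.4259 × 1.9348% = 5.1414%.
Change in WACC = 5.1414% − 4.1629% = 0.9785 pp.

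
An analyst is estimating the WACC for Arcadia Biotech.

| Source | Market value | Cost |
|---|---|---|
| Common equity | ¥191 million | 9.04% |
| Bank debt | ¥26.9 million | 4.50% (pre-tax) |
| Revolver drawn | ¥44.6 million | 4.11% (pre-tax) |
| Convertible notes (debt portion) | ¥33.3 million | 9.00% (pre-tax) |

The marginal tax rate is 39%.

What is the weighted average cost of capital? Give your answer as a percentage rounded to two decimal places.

Total capital V = 191 + 26.9 + 44.6 + 33.3 = 295.8.
Equity: weight = 191/295.8 = 0.6457; cost = 9.04%.
Bank debt: weight = 26.9/295.8 = 0.0909; after-tax cost = 4.5% × (1 − 39%) = 2.7450%.
Revolver drawn: weight = 44.6/295.8 = 0.1508; after-tax cost = 4.11% × (1 − 39%) = 2.5071%.
Convertible notes (debt portion): weight = 33.3/295.8 = 0.1126; after-tax cost = 9% × (1 − 39%) = 5.4900%.
WACC = 0.6457 × 9.0400% + 0.0909 × 2.7450% + 0.1508 × 2.5071% + 0.1126 × 5.4900% = 7.0829%.

7.08%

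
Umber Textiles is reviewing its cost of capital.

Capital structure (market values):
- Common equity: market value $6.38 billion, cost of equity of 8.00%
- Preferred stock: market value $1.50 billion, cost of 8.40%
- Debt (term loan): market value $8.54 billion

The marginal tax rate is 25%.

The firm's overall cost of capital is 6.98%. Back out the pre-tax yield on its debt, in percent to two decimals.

7.96%

Total capital V = 6.38 + 1.5 + 8.54 = 16.42.
Equity weight = 6.38/16.42 = 0.3886.
Preferred weight = 1.5/16.42 = 0.0914.
Term loan weight = 8.54/16.42 = 0.5201.
Equity contribution = 0.3886 × 8% = 3.1084%.
Preferred contribution = 0.0914 × 8.4% = 0.7674%.
Remaining for debt = 6.98% − 3.8758% = 3.1042%.
Rd × (1 − 25%) × 0.5201 = 3.1042%  ⇒  Rd = 7.9581%.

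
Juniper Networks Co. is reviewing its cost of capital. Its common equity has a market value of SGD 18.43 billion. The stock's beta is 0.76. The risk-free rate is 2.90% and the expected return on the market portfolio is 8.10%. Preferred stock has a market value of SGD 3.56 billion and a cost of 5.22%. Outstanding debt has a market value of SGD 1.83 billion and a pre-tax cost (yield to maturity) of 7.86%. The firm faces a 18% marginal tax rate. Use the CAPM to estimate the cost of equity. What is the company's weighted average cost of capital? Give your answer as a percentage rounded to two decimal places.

6.58%

Market risk premium = 8.1% − 2.9% = 5.2%.
Cost of equity via CAPM: Re = 2.9% + 0.76 × 5.2% = 6.8520%.
Total capital V = 18.43 + 3.56 + 1.83 = 23.82.
Equity: weight = 18.43/23.82 = 0.7737; cost = 6.852%.
Preferred: weight = 3.56/23.82 = 0.1495; cost = 5.22%.
Debt: weight = 1.83/23.82 = 0.0768; after-tax cost = 7.86% × (1 − 18%) = 6.4452%.
WACC = 0.7737 × 6.8520% + 0.1495 × 5.2200% + 0.0768 × 6.4452% = 6.5768%.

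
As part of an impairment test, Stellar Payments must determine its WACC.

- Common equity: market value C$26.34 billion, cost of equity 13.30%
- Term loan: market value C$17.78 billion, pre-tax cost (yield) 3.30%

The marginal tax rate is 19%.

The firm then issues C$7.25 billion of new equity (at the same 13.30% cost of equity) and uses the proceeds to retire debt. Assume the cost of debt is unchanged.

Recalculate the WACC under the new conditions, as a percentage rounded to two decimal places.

After the change:
Total capital V = 33.59 + 10.53 = 44.12.
Equity: weight = 33.59/44.12 = 0.7613; cost = 13.3%.
Term loan: weight = 10.53/44.12 = 0.2387; after-tax cost = 3.3% × (1 − 19%) = 2.6730%.
WACC = 0.7613 × 13.3000% + 0.2387 × 2.6730% = 10.7637%.

10.76%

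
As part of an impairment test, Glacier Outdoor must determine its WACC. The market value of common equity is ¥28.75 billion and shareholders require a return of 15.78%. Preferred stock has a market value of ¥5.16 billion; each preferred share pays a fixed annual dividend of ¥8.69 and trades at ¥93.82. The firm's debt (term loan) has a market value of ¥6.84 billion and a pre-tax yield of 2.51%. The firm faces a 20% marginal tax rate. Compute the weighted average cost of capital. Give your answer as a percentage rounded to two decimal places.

12.64%

Cost of preferred: Rp = 8.69 / 93.82 = 9.2624%.
Total capital V = 28.75 + 5.16 + 6.84 = 40.75.
Equity: weight = 28.75/40.75 = 0.7055; cost = 15.78%.
Preferred: weight = 5.16/40.75 = 0.1266; cost = 9.2624%.
Term loan: weight = 6.84/40.75 = 0.1679; after-tax cost = 2.51% × (1 − 20%) = 2.0080%.
WACC = 0.7055 × 15.7800% + 0.1266 × 9.2624% + 0.1679 × 2.0080% = 12.6430%.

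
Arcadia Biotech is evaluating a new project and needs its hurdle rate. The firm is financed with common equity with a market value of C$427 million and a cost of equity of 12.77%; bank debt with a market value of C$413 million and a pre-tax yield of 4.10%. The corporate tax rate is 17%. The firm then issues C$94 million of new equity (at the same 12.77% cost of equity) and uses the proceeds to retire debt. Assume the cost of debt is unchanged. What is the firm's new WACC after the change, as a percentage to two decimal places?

After the change:
Total capital V = 521 + 319 = 840.
Equity: weight = 521/840 = 0.6202; cost = 12.77%.
Bank debt: weight = 319/840 = 0.3798; after-tax cost = 4.1% × (1 − 17%) = 3.4030%.
WACC = 0.6202 × 12.7700% + 0.3798 × 3.4030% = 9.2128%.

9.21%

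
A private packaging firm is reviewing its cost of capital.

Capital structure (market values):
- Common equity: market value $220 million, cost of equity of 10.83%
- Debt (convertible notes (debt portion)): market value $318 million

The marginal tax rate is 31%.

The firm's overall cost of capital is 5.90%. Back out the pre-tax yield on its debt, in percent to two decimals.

3.61%

Total capital V = 220 + 318 = 538.
Equity weight = 220/538 = 0.4089.
Convertible notes (debt portion) weight = 318/538 = 0.5911.
Equity contribution = 0.4089 × 10.83% = 4.4286%.
Remaining for debt = 5.9% − 4.4286% = 1.4714%.
Rd × (1 − 31%) × 0.5911 = 1.4714%  ⇒  Rd = 3.6077%.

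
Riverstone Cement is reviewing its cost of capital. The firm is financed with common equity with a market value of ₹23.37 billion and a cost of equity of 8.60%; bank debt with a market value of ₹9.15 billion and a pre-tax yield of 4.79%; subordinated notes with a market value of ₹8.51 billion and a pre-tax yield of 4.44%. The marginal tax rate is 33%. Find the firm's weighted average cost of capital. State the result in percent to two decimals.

6.23%

Total capital V = 23.37 + 9.15 + 8.51 = 41.03.
Equity: weight = 23.37/41.03 = 0.5696; cost = 8.6%.
Bank debt: weight = 9.15/41.03 = 0.2230; after-tax cost = 4.79% × (1 − 33%) = 3.2093%.
Subordinated notes: weight = 8.51/41.03 = 0.2074; after-tax cost = 4.44% × (1 − 33%) = 2.9748%.
WACC = 0.5696 × 8.6000% + 0.2230 × 3.2093% + 0.2074 × 2.9748% = 6.2311%.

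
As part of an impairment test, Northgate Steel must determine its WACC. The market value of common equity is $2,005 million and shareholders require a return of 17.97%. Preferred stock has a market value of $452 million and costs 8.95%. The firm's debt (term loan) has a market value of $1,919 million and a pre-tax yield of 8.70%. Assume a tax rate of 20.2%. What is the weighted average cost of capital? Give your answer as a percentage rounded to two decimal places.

Total capital V = 2005 + 452 + 1919 = 4376.
Equity: weight = 2005/4376 = 0.4582; cost = 17.97%.
Preferred: weight = 452/4376 = 0.1033; cost = 8.95%.
Term loan: weight = 1919/4376 = 0.4385; after-tax cost = 8.7% × (1 − 20.2%) = 6.9426%.
WACC = 0.4582 × 17.9700% + 0.1033 × 8.9500% + 0.4385 × 6.9426% = 12.2025%.

12.20%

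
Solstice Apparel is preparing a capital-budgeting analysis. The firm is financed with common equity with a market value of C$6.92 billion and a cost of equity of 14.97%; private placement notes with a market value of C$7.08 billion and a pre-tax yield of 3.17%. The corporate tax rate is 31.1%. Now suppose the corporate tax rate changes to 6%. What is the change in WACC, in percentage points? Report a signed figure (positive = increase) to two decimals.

+0.40 pp

Current WACC:
Total capital V = 6.92 + 7.08 = 14.
Equity: weight = 6.92/14 = 0.4943; cost = 14.97%.
Private placement notes: weight = 7.08/14 = 0.5057; after-tax cost = 3.17% × (1 − 31.1%) = 2.1841%.
WACC = 0.4943 × 14.9700% + 0.5057 × 2.1841% = 8.5040%.
After the change:
Total capital V = 6.92 + 7.08 = 14.
Equity: weight = 6.92/14 = 0.4943; cost = 14.97%.
Private placement notes: weight = 7.08/14 = 0.5057; after-tax cost = 3.17% × (1 − 6%) = 2.9798%.
WACC = 0.4943 × 14.9700% + 0.5057 × 2.9798% = 8.9064%.
Change in WACC = 8.9064% − 8.5040% = 0.4024 pp.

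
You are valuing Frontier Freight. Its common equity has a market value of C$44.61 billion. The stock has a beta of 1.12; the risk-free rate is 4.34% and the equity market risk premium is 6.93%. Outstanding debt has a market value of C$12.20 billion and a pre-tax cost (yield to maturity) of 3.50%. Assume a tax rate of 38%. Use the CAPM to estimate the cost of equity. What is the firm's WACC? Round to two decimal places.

Cost of equity via CAPM: Re = 4.34% + 1.12 × 6.93% = 12.1016%.
Total capital V = 44.61 + 12.2 = 56.81.
Equity: weight = 44.61/56.81 = 0.7852; cost = 12.1016%.
Debt: weight = 12.2/56.81 = 0.2148; after-tax cost = 3.5% × (1 − 38%) = 2.1700%.
WACC = 0.7852 × 12.1016% + 0.2148 × 2.1700% = 9.9688%.

9.97%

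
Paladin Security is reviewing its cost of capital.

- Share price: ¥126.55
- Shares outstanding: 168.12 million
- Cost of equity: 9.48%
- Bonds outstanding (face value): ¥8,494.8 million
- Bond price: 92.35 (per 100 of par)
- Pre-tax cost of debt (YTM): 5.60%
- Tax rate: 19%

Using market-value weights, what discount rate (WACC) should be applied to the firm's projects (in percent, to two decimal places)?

8.15%

Market value of equity E = 126.55 × 168.12m = 21275.586m. Market value of debt D = 8494.8m × 92.35/100 = 7844.9478m.
Total capital V = 21275.586 + 7844.9478 = 29120.5338.
Equity: weight = 21275.586/29120.5338 = 0.7306; cost = 9.48%.
Bonds outstanding: weight = 7844.9478/29120.5338 = 0.2694; after-tax cost = 5.6% × (1 − 19%) = 4.5360%.
WACC = 0.7306 × 9.4800% + 0.2694 × 4.5360% = 8.1481%.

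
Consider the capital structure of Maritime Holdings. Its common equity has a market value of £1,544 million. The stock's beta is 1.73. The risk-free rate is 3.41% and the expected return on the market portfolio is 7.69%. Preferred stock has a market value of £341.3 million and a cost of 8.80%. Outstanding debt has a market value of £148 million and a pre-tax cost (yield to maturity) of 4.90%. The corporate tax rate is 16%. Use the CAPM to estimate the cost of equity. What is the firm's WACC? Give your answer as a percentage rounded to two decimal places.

Market risk premium = 7.69% − 3.41% = 4.28%.
Cost of equity via CAPM: Re = 3.41% + 1.73 × 4.28% = 10.8144%.
Total capital V = 1544 + 341.3 + 148 = 2033.3.
Equity: weight = 1544/2033.3 = 0.7594; cost = 10.8144%.
Preferred: weight = 341.3/2033.3 = 0.1679; cost = 8.8%.
Debt: weight = 148/2033.3 = 0.0728; after-tax cost = 4.9% × (1 − 16%) = 4.1160%.
WACC = 0.7594 × 10.8144% + 0.1679 × 8.8000% + 0.0728 × 4.1160% = 9.9887%.

9.99%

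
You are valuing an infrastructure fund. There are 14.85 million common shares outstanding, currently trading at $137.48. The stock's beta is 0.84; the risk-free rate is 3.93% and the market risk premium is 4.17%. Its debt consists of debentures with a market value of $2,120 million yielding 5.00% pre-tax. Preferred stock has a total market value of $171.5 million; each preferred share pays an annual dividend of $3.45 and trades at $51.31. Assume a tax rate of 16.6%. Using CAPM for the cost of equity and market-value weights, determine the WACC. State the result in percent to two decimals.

5.81%

Cost of equity via CAPM: Re = 3.93% + 0.84 × 4.17% = 7.4328%.
Cost of preferred: Rp = 3.45 / 51.31 = 6.7238%.
Market value of equity E = 137.48 × 14.85m = 2041.578m.
Total capital V = 2041.578 + 171.5 + 2120 = 4333.078.
Equity: weight = 2041.578/4333.078 = 0.4712; cost = 7.4328%.
Preferred: weight = 171.5/4333.078 = 0.0396; cost = 6.7238%.
Debentures: weight = 2120/4333.078 = 0.4893; after-tax cost = 5% × (1 − 16.6%) = 4.1700%.
WACC = 0.4712 × 7.4328% + 0.0396 × 6.7238% + 0.4893 × 4.1700% = 5.8084%.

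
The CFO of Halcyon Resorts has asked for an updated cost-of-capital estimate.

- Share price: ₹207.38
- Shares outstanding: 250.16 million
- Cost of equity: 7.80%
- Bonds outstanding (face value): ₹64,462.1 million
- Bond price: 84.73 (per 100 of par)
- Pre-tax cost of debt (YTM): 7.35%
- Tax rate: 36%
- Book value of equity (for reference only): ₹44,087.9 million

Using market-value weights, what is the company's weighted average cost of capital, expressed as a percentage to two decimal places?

6.21%

Market value of equity E = 207.38 × 250.16m = 51878.1808m. Market value of debt D = 64462.1m × 84.73/100 = 54618.73733m.
Total capital V = 51878.1808 + 54618.73733 = 106496.91813.
Equity: weight = 51878.1808/106496.91813 = 0.4871; cost = 7.8%.
Bonds outstanding: weight = 54618.73733/106496.91813 = 0.5129; after-tax cost = 7.35% × (1 − 36%) = 4.7040%.
WACC = 0.4871 × 7.8000% + 0.5129 × 4.7040% = 6.2122%.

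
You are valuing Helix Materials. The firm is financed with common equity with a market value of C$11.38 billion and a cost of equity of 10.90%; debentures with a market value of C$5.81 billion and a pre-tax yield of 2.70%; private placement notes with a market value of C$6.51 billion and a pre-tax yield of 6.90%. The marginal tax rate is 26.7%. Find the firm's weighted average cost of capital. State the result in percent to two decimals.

7.11%

Total capital V = 11.38 + 5.81 + 6.51 = 23.7.
Equity: weight = 11.38/23.7 = 0.4802; cost = 10.9%.
Debentures: weight = 5.81/23.7 = 0.2451; after-tax cost = 2.7% × (1 − 26.7%) = 1.9791%.
Private placement notes: weight = 6.51/23.7 = 0.2747; after-tax cost = 6.9% × (1 − 26.7%) = 5.0577%.
WACC = 0.4802 × 10.9000% + 0.2451 × 1.9791% + 0.2747 × 5.0577% = 7.1083%.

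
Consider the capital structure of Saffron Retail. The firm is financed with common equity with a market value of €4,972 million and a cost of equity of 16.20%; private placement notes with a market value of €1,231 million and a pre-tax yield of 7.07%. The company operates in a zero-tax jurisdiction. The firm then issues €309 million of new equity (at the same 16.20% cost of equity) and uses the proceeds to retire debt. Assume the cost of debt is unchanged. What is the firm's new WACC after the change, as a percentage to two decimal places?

14.84%

After the change:
Total capital V = 5281 + 922 = 6203.
Equity: weight = 5281/6203 = 0.8514; cost = 16.2%.
Private placement notes: weight = 922/6203 = 0.1486; after-tax cost = 7.07% × (1 − 0%) = 7.0700%.
WACC = 0.8514 × 16.2000% + 0.1486 × 7.0700% = 14.8429%.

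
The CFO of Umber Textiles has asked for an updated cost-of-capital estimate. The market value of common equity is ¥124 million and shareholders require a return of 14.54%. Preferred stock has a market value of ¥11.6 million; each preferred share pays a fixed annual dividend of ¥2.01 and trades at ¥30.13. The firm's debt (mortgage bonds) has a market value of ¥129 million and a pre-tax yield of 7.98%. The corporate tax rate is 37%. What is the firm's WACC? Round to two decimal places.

Cost of preferred: Rp = 2.01 / 30.13 = 6.6711%.
Total capital V = 124 + 11.6 + 129 = 264.6.
Equity: weight = 124/264.6 = 0.4686; cost = 14.54%.
Preferred: weight = 11.6/264.6 = 0.0438; cost = 6.6711%.
Mortgage bonds: weight = 129/264.6 = 0.4875; after-tax cost = 7.98% × (1 − 37%) = 5.0274%.
WACC = 0.4686 × 14.5400% + 0.0438 × 6.6711% + 0.4875 × 5.0274% = 9.5574%.

9.56%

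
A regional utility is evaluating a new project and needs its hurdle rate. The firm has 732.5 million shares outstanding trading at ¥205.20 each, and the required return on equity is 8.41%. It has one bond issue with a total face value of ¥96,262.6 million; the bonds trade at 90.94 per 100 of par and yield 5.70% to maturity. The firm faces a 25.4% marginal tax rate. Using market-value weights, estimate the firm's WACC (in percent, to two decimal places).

6.88%

Market value of equity E = 205.2 × 732.5m = 150309m. Market value of debt D = 96262.6m × 90.94/100 = 87541.20844m.
Total capital V = 150309 + 87541.20844 = 237850.20844.
Equity: weight = 150309/237850.20844 = 0.6319; cost = 8.41%.
Bonds outstanding: weight = 87541.20844/237850.20844 = 0.3681; after-tax cost = 5.7% × (1 − 25.4%) = 4.2522%.
WACC = 0.6319 × 8.4100% + 0.3681 × 4.2522% = 6.8797%.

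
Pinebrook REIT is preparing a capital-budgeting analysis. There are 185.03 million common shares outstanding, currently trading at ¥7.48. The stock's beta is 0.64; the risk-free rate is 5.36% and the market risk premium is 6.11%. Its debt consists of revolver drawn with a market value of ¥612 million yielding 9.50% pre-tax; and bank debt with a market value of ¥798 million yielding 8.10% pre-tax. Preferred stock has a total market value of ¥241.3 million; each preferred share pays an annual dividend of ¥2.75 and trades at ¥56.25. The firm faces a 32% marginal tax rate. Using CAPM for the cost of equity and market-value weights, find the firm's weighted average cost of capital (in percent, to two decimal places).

Cost of equity via CAPM: Re = 5.36% + 0.64 × 6.11% = 9.2704%.
Cost of preferred: Rp = 2.75 / 56.25 = 4.8889%.
Market value of equity E = 7.48 × 185.03m = 1384.0244m.
Total capital V = 1384.0244 + 241.3 + 612 + 798 = 3035.3244.
Equity: weight = 1384.0244/3035.3244 = 0.4560; cost = 9.2704%.
Preferred: weight = 241.3/3035.3244 = 0.0795; cost = 4.8889%.
Revolver drawn: weight = 612/3035.3244 = 0.2016; after-tax cost = 9.5% × (1 − 32%) = 6.4600%.
Bank debt: weight = 798/3035.3244 = 0.2629; after-tax cost = 8.1% × (1 − 32%) = 5.5080%.
WACC = 0.4560 × 9.2704% + 0.0795 × 4.8889% + 0.2016 × 6.4600% + 0.2629 × 5.5080% = 7.3663%.

7.37%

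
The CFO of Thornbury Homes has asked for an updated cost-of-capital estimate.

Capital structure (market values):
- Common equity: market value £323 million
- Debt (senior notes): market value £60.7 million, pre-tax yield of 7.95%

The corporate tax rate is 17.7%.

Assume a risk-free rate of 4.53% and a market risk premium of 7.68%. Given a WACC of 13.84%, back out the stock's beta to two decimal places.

Total capital V = 323 + 60.7 = 383.7.
Equity weight = 323/383.7 = 0.8418.
Senior notes weight = 60.7/383.7 = 0.1582.
Debt contribution = 0.1582 × 7.95% × (1 − 17.7%) = 1.0351%.
Required equity contribution = 13.84% − 1.0351% = 12.8049%  ⇒  Re = 15.2113%.
CAPM: 15.2113% = 4.53% + β × 7.68%  ⇒  β = 1.3908.

1.39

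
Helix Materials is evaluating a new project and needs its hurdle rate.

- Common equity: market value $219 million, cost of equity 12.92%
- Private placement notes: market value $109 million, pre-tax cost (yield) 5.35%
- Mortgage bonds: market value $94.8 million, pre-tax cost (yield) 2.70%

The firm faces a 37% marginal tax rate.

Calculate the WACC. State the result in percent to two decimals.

Total capital V = 219 + 109 + 94.8 = 422.8.
Equity: weight = 219/422.8 = 0.5180; cost = 12.92%.
Private placement notes: weight = 109/422.8 = 0.2578; after-tax cost = 5.35% × (1 − 37%) = 3.3705%.
Mortgage bonds: weight = 94.8/422.8 = 0.2242; after-tax cost = 2.7% × (1 − 37%) = 1.7010%.
WACC = 0.5180 × 12.9200% + 0.2578 × 3.3705% + 0.2242 × 1.7010% = 7.9426%.

7.94%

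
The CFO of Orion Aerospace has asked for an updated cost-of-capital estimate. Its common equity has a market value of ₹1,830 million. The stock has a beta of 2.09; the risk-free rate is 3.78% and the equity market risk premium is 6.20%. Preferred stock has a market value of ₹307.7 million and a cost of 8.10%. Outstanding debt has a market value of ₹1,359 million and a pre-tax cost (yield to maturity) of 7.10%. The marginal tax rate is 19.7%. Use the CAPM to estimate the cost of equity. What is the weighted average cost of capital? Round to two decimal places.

Cost of equity via CAPM: Re = 3.78% + 2.09 × 6.2% = 16.7380%.
Total capital V = 1830 + 307.7 + 1359 = 3496.7.
Equity: weight = 1830/3496.7 = 0.5234; cost = 16.738%.
Preferred: weight = 307.7/3496.7 = 0.0880; cost = 8.1%.
Debt: weight = 1359/3496.7 = 0.3887; after-tax cost = 7.1% × (1 − 19.7%) = 5.7013%.
WACC = 0.5234 × 16.7380% + 0.0880 × 8.1000% + 0.3887 × 5.7013% = 11.6884%.

11.69%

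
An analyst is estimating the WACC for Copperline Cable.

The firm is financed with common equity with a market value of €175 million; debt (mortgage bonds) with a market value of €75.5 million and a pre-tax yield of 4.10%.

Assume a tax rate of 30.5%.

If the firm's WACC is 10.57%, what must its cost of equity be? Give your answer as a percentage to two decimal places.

13.90%

Total capital V = 175 + 75.5 = 250.5.
Equity weight = 175/250.5 = 0.6986.
Mortgage bonds weight = 75.5/250.5 = 0.3014.
Debt contribution = 0.3014 × 4.1% × (1 − 30.5%) = 0.8588%.
Required equity contribution = 10.57% − 0.8588% = 9.7112%.
Re = 9.7112% / 0.6986 = 13.9008%.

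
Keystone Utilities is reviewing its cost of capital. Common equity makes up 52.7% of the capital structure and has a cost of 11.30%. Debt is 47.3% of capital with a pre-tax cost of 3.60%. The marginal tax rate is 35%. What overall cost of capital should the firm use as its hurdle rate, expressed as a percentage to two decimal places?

After-tax cost of debt = 3.6% × (1 − 35%) = 2.3400%.
WACC = 0.527 × 11.3000% + 0.473 × 2.3400% = 7.0619%.

7.06%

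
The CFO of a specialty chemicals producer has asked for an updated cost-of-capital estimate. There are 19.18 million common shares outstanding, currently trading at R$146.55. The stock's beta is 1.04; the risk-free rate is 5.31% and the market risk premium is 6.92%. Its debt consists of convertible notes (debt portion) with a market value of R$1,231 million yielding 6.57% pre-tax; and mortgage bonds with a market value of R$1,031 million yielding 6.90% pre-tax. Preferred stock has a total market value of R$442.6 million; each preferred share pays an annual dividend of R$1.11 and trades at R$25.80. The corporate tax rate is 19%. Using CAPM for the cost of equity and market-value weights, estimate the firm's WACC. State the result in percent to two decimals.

Cost of equity via CAPM: Re = 5.31% + 1.04 × 6.92% = 12.5068%.
Cost of preferred: Rp = 1.11 / 25.8 = 4.3023%.
Market value of equity E = 146.55 × 19.18m = 2810.829m.
Total capital V = 2810.829 + 442.6 + 1231 + 1031 = 5515.429.
Equity: weight = 2810.829/5515.429 = 0.5096; cost = 12.5068%.
Preferred: weight = 442.6/5515.429 = 0.0802; cost = 4.3023%.
Convertible notes (debt portion): weight = 1231/5515.429 = 0.2232; after-tax cost = 6.57% × (1 − 19%) = 5.3217%.
Mortgage bonds: weight = 1031/5515.429 = 0.1869; after-tax cost = 6.9% × (1 − 19%) = 5.5890%.
WACC = 0.5096 × 12.5068% + 0.0802 × 4.3023% + 0.2232 × 5.3217% + 0.1869 × 5.5890% = 8.9516%.

8.95%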